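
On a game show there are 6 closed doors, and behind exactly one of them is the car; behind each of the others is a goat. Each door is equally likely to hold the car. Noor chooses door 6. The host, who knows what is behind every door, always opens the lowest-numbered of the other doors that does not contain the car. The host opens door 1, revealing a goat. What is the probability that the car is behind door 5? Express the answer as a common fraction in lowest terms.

1/5

Apply Bayes' rule, conditioning on where the car actually is.
If it is behind door 1 (prior 1/6): the host opened door 1, so this case is ruled out; weight (1/6)·0 = 0.
If it is behind any of doors 2, 3, 4, 5, and 6 (prior 1/6 each): door 1 is the lowest-numbered option available, probability 1; weight (1/6)·1 = 1/6 each.
The weights sum to 5/6.
So P(the car behind door 5 | the host opened door 1) = (1/6) / (5/6) = 1/5.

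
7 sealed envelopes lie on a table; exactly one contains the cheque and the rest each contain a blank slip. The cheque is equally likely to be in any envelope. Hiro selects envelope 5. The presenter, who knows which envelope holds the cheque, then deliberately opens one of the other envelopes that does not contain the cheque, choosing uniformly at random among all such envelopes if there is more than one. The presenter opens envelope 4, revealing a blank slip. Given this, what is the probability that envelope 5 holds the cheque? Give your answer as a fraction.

Condition on the true location of the cheque.
If it is in any of envelopes 1, 2, 3, 6, and 7 (prior 1/7 each): the presenter has 5 equally likely choices, so probability 1/5; weight (1/7)·(1/5) = 1/35 each.
If it is in envelope 4 (prior 1/7): the presenter opened envelope 4, so this case is ruled out; weight (1/7)·0 = 0.
If it is in envelope 5 (prior 1/7): the presenter has 6 equally likely choices, so probability 1/6; weight (1/7)·(1/6) = 1/42.
The weights sum to 1/6.
So P(the cheque in envelope 5 | the presenter opened envelope 4) = (1/42) / (1/6) = 1/7.

1/7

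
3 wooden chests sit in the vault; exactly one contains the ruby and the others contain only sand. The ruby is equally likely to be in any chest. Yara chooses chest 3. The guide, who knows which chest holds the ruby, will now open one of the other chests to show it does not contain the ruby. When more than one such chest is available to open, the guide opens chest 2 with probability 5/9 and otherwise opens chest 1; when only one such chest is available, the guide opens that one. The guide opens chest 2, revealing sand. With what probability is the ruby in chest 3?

5/14

Apply Bayes' rule, conditioning on where the ruby actually is.
If it is in chest 1 (prior 1/3): only chest 2 is available, probability 1; weight (1/3)·1 = 1/3.
If it is in chest 2 (prior 1/3): the guide opened chest 2, so this case is ruled out; weight (1/3)·0 = 0.
If it is in chest 3 (prior 1/3): chest 2 is available, opened with probability 5/9; weight (1/3)·(5/9) = 5/27.
The weights sum to 14/27.
So P(the ruby in chest 3 | the guide opened chest 2) = (5/27) / (14/27) = 5/14.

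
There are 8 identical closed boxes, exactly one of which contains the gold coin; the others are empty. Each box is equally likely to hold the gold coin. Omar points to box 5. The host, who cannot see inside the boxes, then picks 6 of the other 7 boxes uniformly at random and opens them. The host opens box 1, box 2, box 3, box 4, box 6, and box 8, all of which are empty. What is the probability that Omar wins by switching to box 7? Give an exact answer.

1/2

Because the host chose which boxes to open without knowing where the gold coin is, the choice is independent of the prize location. Learning that none of the 6 opened boxes holds the gold coin simply rules out those 6 locations and leaves the remaining 2 boxes still equally likely by symmetry.
So P(the gold coin in box 7) = 1/2.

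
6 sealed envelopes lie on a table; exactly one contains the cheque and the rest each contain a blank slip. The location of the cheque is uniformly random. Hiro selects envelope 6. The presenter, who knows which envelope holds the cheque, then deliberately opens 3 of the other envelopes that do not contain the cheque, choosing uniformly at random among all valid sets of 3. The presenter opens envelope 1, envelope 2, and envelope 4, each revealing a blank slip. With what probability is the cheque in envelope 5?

5/12

Condition on the true location of the cheque.
If it is in any of envelopes 1, 2, and 4 (prior 1/6 each): that envelope was opened and seen not to hold the prize — ruled out; weight (1/6)·0 = 0 each.
If it is in either of envelopes 3 and 5 (prior 1/6 each): the presenter has 4 equally likely choices, so probability 1/4; weight (1/6)·(1/4) = 1/24 each.
If it is in envelope 6 (prior 1/6): the presenter has 10 equally likely choices, so probability 1/10; weight (1/6)·(1/10) = 1/60.
The weights sum to 1/10.
So P(the cheque in envelope 5 | the presenter opened envelope 1, envelope 2, and envelope 4) = (1/24) / (1/10) = 5/12.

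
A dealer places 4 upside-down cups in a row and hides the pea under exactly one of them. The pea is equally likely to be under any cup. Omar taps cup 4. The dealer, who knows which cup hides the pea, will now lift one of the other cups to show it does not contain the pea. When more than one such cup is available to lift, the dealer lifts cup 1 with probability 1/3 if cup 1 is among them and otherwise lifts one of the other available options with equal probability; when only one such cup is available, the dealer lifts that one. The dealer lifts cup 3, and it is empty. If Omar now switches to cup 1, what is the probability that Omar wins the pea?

1/3

Consider each possible location of the pea in turn.
If it is under cup 1 (prior 1/4): cup 1 holds the prize so is unavailable; the dealer chooses uniformly among the 2 others, probability 1/2; weight (1/4)·(1/2) = 1/8.
If it is under cup 2 (prior 1/4): cup 1 is available but not opened, probability 2/3; weight (1/4)·(2/3) = 1/6.
If it is under cup 3 (prior 1/4): the dealer opened cup 3, so this case is ruled out; weight (1/4)·0 = 0.
If it is under cup 4 (prior 1/4): cup 1 is available but not opened; cup 3 gets probability (1 − 1/3)/2 = 1/3; weight (1/4)·(1/3) = 1/12.
The weights sum to 3/8.
So P(the pea under cup 1 | the dealer opened cup 3) = (1/8) / (3/8) = 1/3.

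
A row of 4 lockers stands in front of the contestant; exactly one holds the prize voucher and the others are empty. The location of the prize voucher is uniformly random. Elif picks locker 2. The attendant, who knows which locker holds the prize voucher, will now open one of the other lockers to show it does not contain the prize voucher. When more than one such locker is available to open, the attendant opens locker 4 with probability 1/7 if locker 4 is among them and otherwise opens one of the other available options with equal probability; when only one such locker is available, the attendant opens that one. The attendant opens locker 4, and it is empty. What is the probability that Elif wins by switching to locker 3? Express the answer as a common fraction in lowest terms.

Condition on the true location of the prize voucher.
If it is in any of lockers 1, 2, and 3 (prior 1/4 each): locker 4 is available, opened with probability 1/7; weight (1/4)·(1/7) = 1/28 each.
If it is in locker 4 (prior 1/4): the attendant opened locker 4, so this case is ruled out; weight (1/4)·0 = 0.
The weights sum to 3/28.
So P(the prize voucher in locker 3 | the attendant opened locker 4) = (1/28) / (3/28) = 1/3.

1/3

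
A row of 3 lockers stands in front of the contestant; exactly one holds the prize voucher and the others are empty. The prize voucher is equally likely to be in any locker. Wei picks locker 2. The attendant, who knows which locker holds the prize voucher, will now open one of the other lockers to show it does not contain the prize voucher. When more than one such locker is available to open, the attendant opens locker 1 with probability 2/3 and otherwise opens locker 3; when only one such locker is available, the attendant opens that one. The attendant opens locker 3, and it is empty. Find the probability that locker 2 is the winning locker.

1/4

Condition on the true location of the prize voucher.
If it is in locker 1 (prior 1/3): only locker 3 is available, probability 1; weight (1/3)·1 = 1/3.
If it is in locker 2 (prior 1/3): locker 1 is available but not opened, probability 1/3; weight (1/3)·(1/3) = 1/9.
If it is in locker 3 (prior 1/3): the attendant opened locker 3, so this case is ruled out; weight (1/3)·0 = 0.
The weights sum to 4/9.
So P(the prize voucher in locker 2 | the attendant opened locker 3) = (1/9) / (4/9) = 1/4.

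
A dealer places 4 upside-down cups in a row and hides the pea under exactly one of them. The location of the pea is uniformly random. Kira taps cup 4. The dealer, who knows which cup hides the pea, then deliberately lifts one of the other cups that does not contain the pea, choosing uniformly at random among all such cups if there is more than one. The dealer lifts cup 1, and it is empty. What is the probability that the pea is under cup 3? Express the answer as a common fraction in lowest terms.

3/8

Apply Bayes' rule, conditioning on where the pea actually is.
If it is under cup 1 (prior 1/4): the dealer opened cup 1, so this case is ruled out; weight (1/4)·0 = 0.
If it is under either of cups 2 and 3 (prior 1/4 each): the dealer has 2 equally likely choices, so probability 1/2; weight (1/4)·(1/2) = 1/8 each.
If it is under cup 4 (prior 1/4): the dealer has 3 equally likely choices, so probability 1/3; weight (1/4)·(1/3) = 1/12.
The weights sum to 1/3.
So P(the pea under cup 3 | the dealer opened cup 1) = (1/8) / (1/3) = 3/8.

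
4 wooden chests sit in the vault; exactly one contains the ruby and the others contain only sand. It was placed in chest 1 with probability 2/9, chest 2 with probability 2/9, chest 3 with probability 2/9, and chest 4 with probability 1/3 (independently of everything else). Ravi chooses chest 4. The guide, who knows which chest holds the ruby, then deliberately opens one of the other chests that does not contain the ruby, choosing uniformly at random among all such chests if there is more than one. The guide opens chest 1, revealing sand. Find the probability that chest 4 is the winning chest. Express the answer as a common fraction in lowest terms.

1/3

Consider each possible location of the ruby in turn.
If it is in chest 1 (prior 2/9): the guide opened chest 1, so this case is ruled out; weight (2/9)·0 = 0.
If it is in either of chests 2 and 3 (prior 2/9 each): the guide has 2 equally likely choices, so probability 1/2; weight (2/9)·(1/2) = 1/9 each.
If it is in chest 4 (prior 1/3): the guide has 3 equally likely choices, so probability 1/3; weight (1/3)·(1/3) = 1/9.
The weights sum to 1/3.
So P(the ruby in chest 4 | the guide opened chest 1) = (1/9) / (1/3) = 1/3.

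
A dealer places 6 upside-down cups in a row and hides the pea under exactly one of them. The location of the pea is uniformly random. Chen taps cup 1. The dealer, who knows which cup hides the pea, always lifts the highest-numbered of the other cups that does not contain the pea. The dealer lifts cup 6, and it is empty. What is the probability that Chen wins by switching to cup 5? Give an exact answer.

Apply Bayes' rule, conditioning on where the pea actually is.
If it is under any of cups 1, 2, 3, 4, and 5 (prior 1/6 each): cup 6 is the highest-numbered option available, probability 1; weight (1/6)·1 = 1/6 each.
If it is under cup 6 (prior 1/6): the dealer opened cup 6, so this case is ruled out; weight (1/6)·0 = 0.
The weights sum to 5/6.
So P(the pea under cup 5 | the dealer opened cup 6) = (1/6) / (5/6) = 1/5.

1/5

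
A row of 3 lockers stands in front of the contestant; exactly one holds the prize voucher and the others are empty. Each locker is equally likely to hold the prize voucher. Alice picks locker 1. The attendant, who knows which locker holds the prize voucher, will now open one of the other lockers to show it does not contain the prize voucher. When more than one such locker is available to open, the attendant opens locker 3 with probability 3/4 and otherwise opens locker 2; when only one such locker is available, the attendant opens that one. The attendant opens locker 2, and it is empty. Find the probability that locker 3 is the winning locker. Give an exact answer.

4/5

Apply Bayes' rule, conditioning on where the prize voucher actually is.
If it is in locker 1 (prior 1/3): locker 3 is available but not opened, probability 1/4; weight (1/3)·(1/4) = 1/12.
If it is in locker 2 (prior 1/3): the attendant opened locker 2, so this case is ruled out; weight (1/3)·0 = 0.
If it is in locker 3 (prior 1/3): only locker 2 is available, probability 1; weight (1/3)·1 = 1/3.
The weights sum to 5/12.
So P(the prize voucher in locker 3 | the attendant opened locker 2) = (1/3) / (5/12) = 4/5.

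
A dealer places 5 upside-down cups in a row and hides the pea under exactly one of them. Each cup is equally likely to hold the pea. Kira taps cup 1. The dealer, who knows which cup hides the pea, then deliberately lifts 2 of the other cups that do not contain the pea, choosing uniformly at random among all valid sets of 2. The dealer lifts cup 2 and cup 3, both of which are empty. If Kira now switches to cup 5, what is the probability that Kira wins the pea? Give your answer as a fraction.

Condition on the true location of the pea.
If it is under cup 1 (prior 1/5): the dealer has 6 equally likely choices, so probability 1/6; weight (1/5)·(1/6) = 1/30.
If it is under either of cups 2 and 3 (prior 1/5 each): that cup was opened and seen not to hold the prize — ruled out; weight (1/5)·0 = 0 each.
If it is under either of cups 4 and 5 (prior 1/5 each): the dealer has 3 equally likely choices, so probability 1/3; weight (1/5)·(1/3) = 1/15 each.
The weights sum to 1/6.
So P(the pea under cup 5 | the dealer opened cup 2 and cup 3) = (1/15) / (1/6) = 2/5.

2/5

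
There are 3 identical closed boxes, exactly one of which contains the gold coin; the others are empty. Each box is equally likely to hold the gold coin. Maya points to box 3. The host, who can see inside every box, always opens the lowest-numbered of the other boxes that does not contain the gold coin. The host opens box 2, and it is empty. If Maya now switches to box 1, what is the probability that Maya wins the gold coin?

1

Apply Bayes' rule, conditioning on where the gold coin actually is.
If it is in box 1 (prior 1/3): box 2 is the lowest-numbered option available, probability 1; weight (1/3)·1 = 1/3.
If it is in box 2 (prior 1/3): the host opened box 2, so this case is ruled out; weight (1/3)·0 = 0.
If it is in box 3 (prior 1/3): the host would have opened box 1 instead, probability 0; weight (1/3)·0 = 0.
The weights sum to 1/3.
So P(the gold coin in box 1 | the host opened box 2) = (1/3) / (1/3) = 1.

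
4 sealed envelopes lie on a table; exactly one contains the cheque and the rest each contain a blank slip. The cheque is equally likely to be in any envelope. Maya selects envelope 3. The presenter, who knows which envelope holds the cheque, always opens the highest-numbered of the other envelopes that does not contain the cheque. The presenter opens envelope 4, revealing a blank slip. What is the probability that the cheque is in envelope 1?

1/3

Condition on the true location of the cheque.
If it is in any of envelopes 1, 2, and 3 (prior 1/4 each): envelope 4 is the highest-numbered option available, probability 1; weight (1/4)·1 = 1/4 each.
If it is in envelope 4 (prior 1/4): the presenter opened envelope 4, so this case is ruled out; weight (1/4)·0 = 0.
The weights sum to 3/4.
So P(the cheque in envelope 1 | the presenter opened envelope 4) = (1/4) / (3/4) = 1/3.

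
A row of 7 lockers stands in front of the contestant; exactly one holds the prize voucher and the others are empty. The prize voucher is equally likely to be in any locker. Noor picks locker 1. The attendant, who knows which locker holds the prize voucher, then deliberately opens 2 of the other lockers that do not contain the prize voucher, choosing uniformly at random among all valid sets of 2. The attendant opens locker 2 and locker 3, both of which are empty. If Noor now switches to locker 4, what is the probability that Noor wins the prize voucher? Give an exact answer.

Condition on the true location of the prize voucher.
If it is in locker 1 (prior 1/7): the attendant has 15 equally likely choices, so probability 1/15; weight (1/7)·(1/15) = 1/105.
If it is in either of lockers 2 and 3 (prior 1/7 each): that locker was opened and seen not to hold the prize — ruled out; weight (1/7)·0 = 0 each.
If it is in any of lockers 4, 5, 6, and 7 (prior 1/7 each): the attendant has 10 equally likely choices, so probability 1/10; weight (1/7)·(1/10) = 1/70 each.
The weights sum to 1/15.
So P(the prize voucher in locker 4 | the attendant opened locker 2 and locker 3) = (1/70) / (1/15) = 3/14.

3/14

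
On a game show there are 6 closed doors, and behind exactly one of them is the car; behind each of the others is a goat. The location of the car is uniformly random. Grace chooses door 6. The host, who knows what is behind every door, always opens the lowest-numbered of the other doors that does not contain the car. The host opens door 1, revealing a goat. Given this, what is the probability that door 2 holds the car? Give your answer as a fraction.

Condition on the true location of the car.
If it is behind door 1 (prior 1/6): the host opened door 1, so this case is ruled out; weight (1/6)·0 = 0.
If it is behind any of doors 2, 3, 4, 5, and 6 (prior 1/6 each): door 1 is the lowest-numbered option available, probability 1; weight (1/6)·1 = 1/6 each.
The weights sum to 5/6.
So P(the car behind door 2 | the host opened door 1) = (1/6) / (5/6) = 1/5.

1/5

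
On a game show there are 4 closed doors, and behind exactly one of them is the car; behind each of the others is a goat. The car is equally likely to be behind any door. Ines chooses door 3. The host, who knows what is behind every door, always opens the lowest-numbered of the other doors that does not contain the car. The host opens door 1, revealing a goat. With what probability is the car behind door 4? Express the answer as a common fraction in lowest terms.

Apply Bayes' rule, conditioning on where the car actually is.
If it is behind door 1 (prior 1/4): the host opened door 1, so this case is ruled out; weight (1/4)·0 = 0.
If it is behind any of doors 2, 3, and 4 (prior 1/4 each): door 1 is the lowest-numbered option available, probability 1; weight (1/4)·1 = 1/4 each.
The weights sum to 3/4.
So P(the car behind door 4 | the host opened door 1) = (1/4) / (3/4) = 1/3.

1/3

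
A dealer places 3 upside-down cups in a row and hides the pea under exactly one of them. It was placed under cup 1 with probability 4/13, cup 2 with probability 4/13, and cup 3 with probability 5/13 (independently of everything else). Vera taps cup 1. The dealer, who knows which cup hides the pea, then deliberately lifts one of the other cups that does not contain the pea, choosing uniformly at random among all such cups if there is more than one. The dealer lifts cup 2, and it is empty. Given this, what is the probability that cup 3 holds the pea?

Consider each possible location of the pea in turn.
If it is under cup 1 (prior 4/13): the dealer has 2 equally likely choices, so probability 1/2; weight (4/13)·(1/2) = 2/13.
If it is under cup 2 (prior 4/13): the dealer opened cup 2, so this case is ruled out; weight (4/13)·0 = 0.
If it is under cup 3 (prior 5/13): the dealer has no choice, probability 1; weight (5/13)·1 = 5/13.
The weights sum to 7/13.
So P(the pea under cup 3 | the dealer opened cup 2) = (5/13) / (7/13) = 5/7.

5/7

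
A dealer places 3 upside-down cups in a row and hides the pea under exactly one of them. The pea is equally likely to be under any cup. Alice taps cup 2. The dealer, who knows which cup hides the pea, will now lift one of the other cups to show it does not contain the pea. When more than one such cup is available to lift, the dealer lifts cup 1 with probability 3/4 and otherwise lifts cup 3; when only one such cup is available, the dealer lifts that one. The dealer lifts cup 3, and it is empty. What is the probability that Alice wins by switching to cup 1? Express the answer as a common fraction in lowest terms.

Condition on the true location of the pea.
If it is under cup 1 (prior 1/3): only cup 3 is available, probability 1; weight (1/3)·1 = 1/3.
If it is under cup 2 (prior 1/3): cup 1 is available but not opened, probability 1/4; weight (1/3)·(1/4) = 1/12.
If it is under cup 3 (prior 1/3): the dealer opened cup 3, so this case is ruled out; weight (1/3)·0 = 0.
The weights sum to 5/12.
So P(the pea under cup 1 | the dealer opened cup 3) = (1/3) / (5/12) = 4/5.

4/5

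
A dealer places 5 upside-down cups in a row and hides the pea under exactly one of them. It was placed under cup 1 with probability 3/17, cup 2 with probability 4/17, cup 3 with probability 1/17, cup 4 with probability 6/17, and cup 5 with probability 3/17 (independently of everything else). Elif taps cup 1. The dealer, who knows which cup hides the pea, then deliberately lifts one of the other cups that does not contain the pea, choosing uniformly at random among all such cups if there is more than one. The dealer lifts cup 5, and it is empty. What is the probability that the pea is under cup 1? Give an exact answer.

9/53

Apply Bayes' rule, conditioning on where the pea actually is.
If it is under cup 1 (prior 3/17): the dealer has 4 equally likely choices, so probability 1/4; weight (3/17)·(1/4) = 3/68.
If it is under cup 2 (prior 4/17): the dealer has 3 equally likely choices, so probability 1/3; weight (4/17)·(1/3) = 4/51.
If it is under cup 3 (prior 1/17): the dealer has 3 equally likely choices, so probability 1/3; weight (1/17)·(1/3) = 1/51.
If it is under cup 4 (prior 6/17): the dealer has 3 equally likely choices, so probability 1/3; weight (6/17)·(1/3) = 2/17.
If it is under cup 5 (prior 3/17): the dealer opened cup 5, so this case is ruled out; weight (3/17)·0 = 0.
The weights sum to 53/204.
So P(the pea under cup 1 | the dealer opened cup 5) = (3/68) / (53/204) = 9/53.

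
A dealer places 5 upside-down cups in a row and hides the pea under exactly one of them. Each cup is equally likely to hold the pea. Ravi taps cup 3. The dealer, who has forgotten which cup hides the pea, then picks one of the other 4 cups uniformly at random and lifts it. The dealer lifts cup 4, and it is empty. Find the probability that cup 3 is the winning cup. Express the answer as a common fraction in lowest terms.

1/4

Condition on the true location of the pea.
If it is under any of cups 1, 2, 3, and 5 (prior 1/5 each): the dealer picks cup 4 with probability 1/4 regardless, and it is not the prize; weight (1/5)·(1/4) = 1/20 each.
If it is under cup 4 (prior 1/5): the dealer opened cup 4, so this case is ruled out; weight (1/5)·0 = 0.
The weights sum to 1/5.
So P(the pea under cup 3 | the dealer opened cup 4) = (1/20) / (1/5) = 1/4.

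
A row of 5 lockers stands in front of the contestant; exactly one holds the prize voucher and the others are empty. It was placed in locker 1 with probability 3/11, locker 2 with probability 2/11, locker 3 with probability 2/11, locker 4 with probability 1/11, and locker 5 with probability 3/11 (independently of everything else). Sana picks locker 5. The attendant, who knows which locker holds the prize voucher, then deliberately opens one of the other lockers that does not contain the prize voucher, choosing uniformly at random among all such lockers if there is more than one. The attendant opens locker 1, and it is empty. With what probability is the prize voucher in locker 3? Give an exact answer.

8/29

Condition on the true location of the prize voucher.
If it is in locker 1 (prior 3/11): the attendant opened locker 1, so this case is ruled out; weight (3/11)·0 = 0.
If it is in either of lockers 2 and 3 (prior 2/11 each): the attendant has 3 equally likely choices, so probability 1/3; weight (2/11)·(1/3) = 2/33 each.
If it is in locker 4 (prior 1/11): the attendant has 3 equally likely choices, so probability 1/3; weight (1/11)·(1/3) = 1/33.
If it is in locker 5 (prior 3/11): the attendant has 4 equally likely choices, so probability 1/4; weight (3/11)·(1/4) = 3/44.
The weights sum to 29/132.
So P(the prize voucher in locker 3 | the attendant opened locker 1) = (2/33) / (29/132) = 8/29.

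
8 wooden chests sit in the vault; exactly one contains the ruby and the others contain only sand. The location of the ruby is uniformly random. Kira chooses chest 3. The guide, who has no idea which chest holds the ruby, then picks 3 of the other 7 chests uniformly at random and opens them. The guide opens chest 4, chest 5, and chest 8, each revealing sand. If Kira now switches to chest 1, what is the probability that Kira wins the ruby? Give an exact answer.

Apply Bayes' rule, conditioning on where the ruby actually is.
If it is in any of chests 1, 2, 3, 6, and 7 (prior 1/8 each): the guide picks exactly this set with probability 1/35 regardless, and none is the prize; weight (1/8)·(1/35) = 1/280 each.
If it is in any of chests 4, 5, and 8 (prior 1/8 each): that chest was opened and seen not to hold the prize — ruled out; weight (1/8)·0 = 0 each.
The weights sum to 1/56.
So P(the ruby in chest 1 | the guide opened chest 4, chest 5, and chest 8) = (1/280) / (1/56) = 1/5.

1/5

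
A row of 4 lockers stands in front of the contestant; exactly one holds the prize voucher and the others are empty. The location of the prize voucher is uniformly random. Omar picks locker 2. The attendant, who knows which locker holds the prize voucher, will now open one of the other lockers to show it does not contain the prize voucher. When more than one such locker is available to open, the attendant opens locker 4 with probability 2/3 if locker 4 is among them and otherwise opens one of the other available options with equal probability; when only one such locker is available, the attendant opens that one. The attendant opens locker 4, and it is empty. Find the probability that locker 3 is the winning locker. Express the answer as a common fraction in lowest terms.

Condition on the true location of the prize voucher.
If it is in any of lockers 1, 2, and 3 (prior 1/4 each): locker 4 is available, opened with probability 2/3; weight (1/4)·(2/3) = 1/6 each.
If it is in locker 4 (prior 1/4): the attendant opened locker 4, so this case is ruled out; weight (1/4)·0 = 0.
The weights sum to 1/2.
So P(the prize voucher in locker 3 | the attendant opened locker 4) = (1/6) / (1/2) = 1/3.

1/3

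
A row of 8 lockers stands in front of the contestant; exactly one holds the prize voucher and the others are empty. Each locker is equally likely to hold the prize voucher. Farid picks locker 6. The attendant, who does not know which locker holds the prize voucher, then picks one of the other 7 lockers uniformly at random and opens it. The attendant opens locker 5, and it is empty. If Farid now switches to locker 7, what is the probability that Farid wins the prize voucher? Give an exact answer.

Because the attendant chose which locker to open without knowing where the prize voucher is, the choice is independent of the prize location. Learning that locker 5 does not hold the prize voucher simply rules out that one location and leaves the remaining 7 lockers still equally likely by symmetry.
So P(the prize voucher in locker 7) = 1/7.

1/7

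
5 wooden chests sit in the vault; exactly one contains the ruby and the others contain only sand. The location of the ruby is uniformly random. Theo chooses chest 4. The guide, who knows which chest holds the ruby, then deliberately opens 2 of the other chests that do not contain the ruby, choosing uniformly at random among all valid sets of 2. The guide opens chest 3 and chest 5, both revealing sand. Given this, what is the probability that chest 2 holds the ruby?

Apply Bayes' rule, conditioning on where the ruby actually is.
If it is in either of chests 1 and 2 (prior 1/5 each): the guide has 3 equally likely choices, so probability 1/3; weight (1/5)·(1/3) = 1/15 each.
If it is in either of chests 3 and 5 (prior 1/5 each): that chest was opened and seen not to hold the prize — ruled out; weight (1/5)·0 = 0 each.
If it is in chest 4 (prior 1/5): the guide has 6 equally likely choices, so probability 1/6; weight (1/5)·(1/6) = 1/30.
The weights sum to 1/6.
So P(the ruby in chest 2 | the guide opened chest 3 and chest 5) = (1/15) / (1/6) = 2/5.

2/5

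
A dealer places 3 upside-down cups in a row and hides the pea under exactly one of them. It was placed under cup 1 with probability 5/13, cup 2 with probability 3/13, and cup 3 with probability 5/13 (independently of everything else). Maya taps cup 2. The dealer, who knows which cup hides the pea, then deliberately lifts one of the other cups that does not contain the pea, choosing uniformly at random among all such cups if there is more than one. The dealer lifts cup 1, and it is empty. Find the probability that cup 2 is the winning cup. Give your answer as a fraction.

3/13

Consider each possible location of the pea in turn.
If it is under cup 1 (prior 5/13): the dealer opened cup 1, so this case is ruled out; weight (5/13)·0 = 0.
If it is under cup 2 (prior 3/13): the dealer has 2 equally likely choices, so probability 1/2; weight (3/13)·(1/2) = 3/26.
If it is under cup 3 (prior 5/13): the dealer has no choice, probability 1; weight (5/13)·1 = 5/13.
The weights sum to 1/2.
So P(the pea under cup 2 | the dealer opened cup 1) = (3/26) / (1/2) = 3/13.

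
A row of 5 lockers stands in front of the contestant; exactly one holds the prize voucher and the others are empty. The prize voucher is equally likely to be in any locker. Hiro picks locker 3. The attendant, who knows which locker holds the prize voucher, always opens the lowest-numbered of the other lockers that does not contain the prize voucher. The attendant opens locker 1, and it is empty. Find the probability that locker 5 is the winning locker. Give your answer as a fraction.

1/4

Apply Bayes' rule, conditioning on where the prize voucher actually is.
If it is in locker 1 (prior 1/5): the attendant opened locker 1, so this case is ruled out; weight (1/5)·0 = 0.
If it is in any of lockers 2, 3, 4, and 5 (prior 1/5 each): locker 1 is the lowest-numbered option available, probability 1; weight (1/5)·1 = 1/5 each.
The weights sum to 4/5.
So P(the prize voucher in locker 5 | the attendant opened locker 1) = (1/5) / (4/5) = 1/4.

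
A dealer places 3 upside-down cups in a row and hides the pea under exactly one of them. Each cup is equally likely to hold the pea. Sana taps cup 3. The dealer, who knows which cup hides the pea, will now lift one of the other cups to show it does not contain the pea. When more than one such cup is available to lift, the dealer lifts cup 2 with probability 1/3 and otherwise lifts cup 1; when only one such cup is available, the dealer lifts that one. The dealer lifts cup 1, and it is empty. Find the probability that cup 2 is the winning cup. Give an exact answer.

3/5

Condition on the true location of the pea.
If it is under cup 1 (prior 1/3): the dealer opened cup 1, so this case is ruled out; weight (1/3)·0 = 0.
If it is under cup 2 (prior 1/3): only cup 1 is available, probability 1; weight (1/3)·1 = 1/3.
If it is under cup 3 (prior 1/3): cup 2 is available but not opened, probability 2/3; weight (1/3)·(2/3) = 2/9.
The weights sum to 5/9.
So P(the pea under cup 2 | the dealer opened cup 1) = (1/3) / (5/9) = 3/5.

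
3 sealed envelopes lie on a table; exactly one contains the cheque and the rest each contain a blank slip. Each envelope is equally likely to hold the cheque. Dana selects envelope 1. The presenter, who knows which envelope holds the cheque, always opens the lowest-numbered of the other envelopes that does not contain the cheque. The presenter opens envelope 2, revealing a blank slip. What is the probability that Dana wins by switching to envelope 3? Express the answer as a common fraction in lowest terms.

1/2

Apply Bayes' rule, conditioning on where the cheque actually is.
If it is in either of envelopes 1 and 3 (prior 1/3 each): envelope 2 is the lowest-numbered option available, probability 1; weight (1/3)·1 = 1/3 each.
If it is in envelope 2 (prior 1/3): the presenter opened envelope 2, so this case is ruled out; weight (1/3)·0 = 0.
The weights sum to 2/3.
So P(the cheque in envelope 3 | the presenter opened envelope 2) = (1/3) / (2/3) = 1/2.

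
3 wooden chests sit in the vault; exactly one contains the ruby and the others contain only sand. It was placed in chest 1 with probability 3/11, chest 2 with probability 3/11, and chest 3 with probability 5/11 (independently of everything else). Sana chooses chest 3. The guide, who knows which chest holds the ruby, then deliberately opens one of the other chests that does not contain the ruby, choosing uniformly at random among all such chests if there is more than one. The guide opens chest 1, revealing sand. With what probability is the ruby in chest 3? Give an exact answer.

5/11

Apply Bayes' rule, conditioning on where the ruby actually is.
If it is in chest 1 (prior 3/11): the guide opened chest 1, so this case is ruled out; weight (3/11)·0 = 0.
If it is in chest 2 (prior 3/11): the guide has no choice, probability 1; weight (3/11)·1 = 3/11.
If it is in chest 3 (prior 5/11): the guide has 2 equally likely choices, so probability 1/2; weight (5/11)·(1/2) = 5/22.
The weights sum to 1/2.
So P(the ruby in chest 3 | the guide opened chest 1) = (5/22) / (1/2) = 5/11.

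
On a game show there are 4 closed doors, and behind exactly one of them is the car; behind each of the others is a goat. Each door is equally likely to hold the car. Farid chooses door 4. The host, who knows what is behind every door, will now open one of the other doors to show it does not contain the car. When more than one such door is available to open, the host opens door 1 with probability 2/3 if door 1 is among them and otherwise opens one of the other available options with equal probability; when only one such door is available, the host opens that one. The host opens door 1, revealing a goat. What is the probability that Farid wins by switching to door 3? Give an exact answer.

1/3

Apply Bayes' rule, conditioning on where the car actually is.
If it is behind door 1 (prior 1/4): the host opened door 1, so this case is ruled out; weight (1/4)·0 = 0.
If it is behind any of doors 2, 3, and 4 (prior 1/4 each): door 1 is available, opened with probability 2/3; weight (1/4)·(2/3) = 1/6 each.
The weights sum to 1/2.
So P(the car behind door 3 | the host opened door 1) = (1/6) / (1/2) = 1/3.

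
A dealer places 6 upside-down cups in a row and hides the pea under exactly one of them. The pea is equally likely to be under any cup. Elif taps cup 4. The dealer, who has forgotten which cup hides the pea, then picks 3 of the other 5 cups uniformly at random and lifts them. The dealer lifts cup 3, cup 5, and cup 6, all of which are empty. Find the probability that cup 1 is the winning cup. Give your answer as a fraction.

Condition on the true location of the pea.
If it is under any of cups 1, 2, and 4 (prior 1/6 each): the dealer picks exactly this set with probability 1/10 regardless, and none is the prize; weight (1/6)·(1/10) = 1/60 each.
If it is under any of cups 3, 5, and 6 (prior 1/6 each): that cup was opened and seen not to hold the prize — ruled out; weight (1/6)·0 = 0 each.
The weights sum to 1/20.
So P(the pea under cup 1 | the dealer opened cup 3, cup 5, and cup 6) = (1/60) / (1/20) = 1/3.

1/3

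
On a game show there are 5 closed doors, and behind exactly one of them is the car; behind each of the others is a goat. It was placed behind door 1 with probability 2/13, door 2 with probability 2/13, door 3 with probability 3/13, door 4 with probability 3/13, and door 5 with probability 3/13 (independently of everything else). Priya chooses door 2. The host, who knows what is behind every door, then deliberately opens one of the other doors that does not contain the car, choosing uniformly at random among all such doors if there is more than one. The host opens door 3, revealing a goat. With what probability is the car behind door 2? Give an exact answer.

3/19

Apply Bayes' rule, conditioning on where the car actually is.
If it is behind door 1 (prior 2/13): the host has 3 equally likely choices, so probability 1/3; weight (2/13)·(1/3) = 2/39.
If it is behind door 2 (prior 2/13): the host has 4 equally likely choices, so probability 1/4; weight (2/13)·(1/4) = 1/26.
If it is behind door 3 (prior 3/13): the host opened door 3, so this case is ruled out; weight (3/13)·0 = 0.
If it is behind either of doors 4 and 5 (prior 3/13 each): the host has 3 equally likely choices, so probability 1/3; weight (3/13)·(1/3) = 1/13 each.
The weights sum to 19/78.
So P(the car behind door 2 | the host opened door 3) = (1/26) / (19/78) = 3/19.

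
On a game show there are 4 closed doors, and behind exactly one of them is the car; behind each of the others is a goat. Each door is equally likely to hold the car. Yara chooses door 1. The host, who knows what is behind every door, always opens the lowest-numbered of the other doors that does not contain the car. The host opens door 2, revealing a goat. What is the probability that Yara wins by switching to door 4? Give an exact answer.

1/3

Condition on the true location of the car.
If it is behind any of doors 1, 3, and 4 (prior 1/4 each): door 2 is the lowest-numbered option available, probability 1; weight (1/4)·1 = 1/4 each.
If it is behind door 2 (prior 1/4): the host opened door 2, so this case is ruled out; weight (1/4)·0 = 0.
The weights sum to 3/4.
So P(the car behind door 4 | the host opened door 2) = (1/4) / (3/4) = 1/3.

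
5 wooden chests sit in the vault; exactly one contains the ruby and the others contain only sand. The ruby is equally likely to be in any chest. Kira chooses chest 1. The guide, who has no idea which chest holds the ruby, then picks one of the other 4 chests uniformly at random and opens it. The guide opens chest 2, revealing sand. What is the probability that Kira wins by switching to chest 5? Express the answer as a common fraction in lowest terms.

1/4

Condition on the true location of the ruby.
If it is in any of chests 1, 3, 4, and 5 (prior 1/5 each): the guide picks chest 2 with probability 1/4 regardless, and it is not the prize; weight (1/5)·(1/4) = 1/20 each.
If it is in chest 2 (prior 1/5): the guide opened chest 2, so this case is ruled out; weight (1/5)·0 = 0.
The weights sum to 1/5.
So P(the ruby in chest 5 | the guide opened chest 2) = (1/20) / (1/5) = 1/4.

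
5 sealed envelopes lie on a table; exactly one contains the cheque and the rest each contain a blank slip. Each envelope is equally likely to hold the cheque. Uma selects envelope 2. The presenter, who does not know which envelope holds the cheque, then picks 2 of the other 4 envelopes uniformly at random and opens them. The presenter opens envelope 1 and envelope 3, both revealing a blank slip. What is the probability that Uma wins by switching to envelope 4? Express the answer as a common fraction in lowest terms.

1/3

Because the presenter chose which envelopes to open without knowing where the cheque is, the choice is independent of the prize location. Learning that none of the 2 opened envelopes holds the cheque simply rules out those 2 locations and leaves the remaining 3 envelopes still equally likely by symmetry.
So P(the cheque in envelope 4) = 1/3.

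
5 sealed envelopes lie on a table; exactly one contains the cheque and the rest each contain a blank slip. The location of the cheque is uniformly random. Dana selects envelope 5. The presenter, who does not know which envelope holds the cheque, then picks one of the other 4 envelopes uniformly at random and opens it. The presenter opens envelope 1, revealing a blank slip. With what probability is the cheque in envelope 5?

Because the presenter chose which envelope to open without knowing where the cheque is, the choice is independent of the prize location. Learning that envelope 1 does not hold the cheque simply rules out that one location and leaves the remaining 4 envelopes still equally likely by symmetry.
So P(the cheque in envelope 5) = 1/4.

1/4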